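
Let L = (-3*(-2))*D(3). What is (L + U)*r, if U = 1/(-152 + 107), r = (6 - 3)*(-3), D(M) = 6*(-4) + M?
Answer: 5671/5 ≈ 1134.2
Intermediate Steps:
D(M) = -24 + M
r = -9 (r = 3*(-3) = -9)
U = -1/45 (U = 1/(-45) = -1/45 ≈ -0.022222)
L = -126 (L = (-3*(-2))*(-24 + 3) = 6*(-21) = -126)
(L + U)*r = (-126 - 1/45)*(-9) = -5671/45*(-9) = 5671/5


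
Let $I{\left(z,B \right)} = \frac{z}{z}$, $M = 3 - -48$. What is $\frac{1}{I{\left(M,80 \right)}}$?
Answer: $1$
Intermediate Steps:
$M = 51$ ($M = 3 + 48 = 51$)
$I{\left(z,B \right)} = 1$
$\frac{1}{I{\left(M,80 \right)}} = 1^{-1} = 1$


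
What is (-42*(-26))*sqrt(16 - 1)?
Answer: 1092*sqrt(15) ≈ 4229.3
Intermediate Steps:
(-42*(-26))*sqrt(16 - 1) = 1092*sqrt(15)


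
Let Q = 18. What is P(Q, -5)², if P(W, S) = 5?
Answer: 25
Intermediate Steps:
P(Q, -5)² = 5² = 25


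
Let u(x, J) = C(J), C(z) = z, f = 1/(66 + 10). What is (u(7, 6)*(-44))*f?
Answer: -66/19 ≈ -3.4737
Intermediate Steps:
f = 1/76 ≈ 0.013158
u(x, J) = J
(u(7, 6)*(-44))*f = (6*(-44))*(1/76) = -264*1/76 = -66/19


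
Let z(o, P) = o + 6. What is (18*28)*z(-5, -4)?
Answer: 504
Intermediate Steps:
z(o, P) = 6 + o
(18*28)*z(-5, -4) = (18*28)*(6 - 5) = 504*1 = 504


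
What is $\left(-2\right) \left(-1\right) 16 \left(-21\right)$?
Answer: $-672$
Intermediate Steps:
$\left(-2\right) \left(-1\right) 16 \left(-21\right) = 2 \cdot 16 \left(-21\right) = 32 \left(-21\right) = -672$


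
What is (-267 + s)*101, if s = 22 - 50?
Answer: -29795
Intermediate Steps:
s = -28
(-267 + s)*101 = (-267 - 28)*101 = -295*101 = -29795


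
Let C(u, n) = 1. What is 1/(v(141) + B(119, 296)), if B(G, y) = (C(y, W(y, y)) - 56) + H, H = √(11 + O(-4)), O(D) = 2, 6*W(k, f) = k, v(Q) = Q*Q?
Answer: 19826/393070263 - √13/393070263 ≈ 5.0430e-5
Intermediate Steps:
v(Q) = Q²
W(k, f) = k/6
H = √13 (H = √(11 + 2) = √13 ≈ 3.6056)
B(G, y) = -55 + √13 (B(G, y) = (1 - 56) + √13 = -55 + √13)
1/(v(141) + B(119, 296)) = 1/(141² + (-55 + √13)) = 1/(19881 + (-55 + √13)) = 1/(19826 + √13)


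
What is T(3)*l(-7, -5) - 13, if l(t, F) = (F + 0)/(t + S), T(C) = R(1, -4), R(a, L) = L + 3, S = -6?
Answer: -174/13 ≈ -13.385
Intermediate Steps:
R(a, L) = 3 + L
T(C) = -1 (T(C) = 3 - 4 = -1)
l(t, F) = F/(-6 + t) (l(t, F) = (F + 0)/(t - 6) = F/(-6 + t))
T(3)*l(-7, -5) - 13 = -(-5)/(-6 - 7) - 13 = -(-5)/(-13) - 13 = -(-5)*(-1)/13 - 13 = -1*5/13 - 13 = -5/13 - 13 = -174/13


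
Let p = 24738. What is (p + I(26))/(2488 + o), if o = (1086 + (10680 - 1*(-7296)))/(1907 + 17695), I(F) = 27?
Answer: 8989695/903497 ≈ 9.9499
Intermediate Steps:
o = 353/363 (o = (1086 + (10680 + 7296))/19602 = (1086 + 17976)*(1/19602) = 19062*(1/19602) = 353/363 ≈ 0.97245)
(p + I(26))/(2488 + o) = (24738 + 27)/(2488 + 353/363) = 24765/(903497/363) = 24765*(363/903497) = 8989695/903497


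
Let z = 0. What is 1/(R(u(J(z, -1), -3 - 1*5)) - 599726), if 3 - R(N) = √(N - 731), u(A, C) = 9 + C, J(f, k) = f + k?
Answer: I/(√730 - 599723*I) ≈ -1.6674e-6 + 7.5121e-11*I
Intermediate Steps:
R(N) = 3 - √(-731 + N) (R(N) = 3 - √(N - 731) = 3 - √(-731 + N))
1/(R(u(J(z, -1), -3 - 1*5)) - 599726) = 1/((3 - √(-731 + (9 + (-3 - 1*5)))) - 599726) = 1/((3 - √(-731 + (9 + (-3 - 5)))) - 599726) = 1/((3 - √(-731 + (9 - 8))) - 599726) = 1/((3 - √(-731 + 1)) - 599726) = 1/((3 - √(-730)) - 599726) = 1/((3 - I*√730) - 599726) = 1/(-599723 - I*√730)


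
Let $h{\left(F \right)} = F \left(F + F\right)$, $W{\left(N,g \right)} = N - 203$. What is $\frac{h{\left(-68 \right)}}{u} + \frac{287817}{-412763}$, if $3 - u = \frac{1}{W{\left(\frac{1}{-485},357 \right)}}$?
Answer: $\frac{375744264323243}{122117171839} \approx 3076.9$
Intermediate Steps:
$W{\left(N,g \right)} = -203 + N$
$h{\left(F \right)} = 2 F^{2}$ ($h{\left(F \right)} = F 2 F = 2 F^{2}$)
$u = \frac{295853}{98456}$ ($u = 3 - \frac{1}{-203 + \frac{1}{-485}} = 3 - \frac{1}{-203 - \frac{1}{485}} = 3 - \frac{1}{- \frac{98456}{485}} = 3 - - \frac{485}{98456} = 3 + \frac{485}{98456} = \frac{295853}{98456} \approx 3.0049$)
$\frac{h{\left(-68 \right)}}{u} + \frac{287817}{-412763} = \frac{2 \left(-68\right)^{2}}{\frac{295853}{98456}} + \frac{287817}{-412763} = 2 \cdot 4624 \cdot \frac{98456}{295853} + 287817 \left(- \frac{1}{412763}\right) = 9248 \cdot \frac{98456}{295853} - \frac{287817}{412763} = \frac{910521088}{295853} - \frac{287817}{412763} = \frac{375744264323243}{122117171839}$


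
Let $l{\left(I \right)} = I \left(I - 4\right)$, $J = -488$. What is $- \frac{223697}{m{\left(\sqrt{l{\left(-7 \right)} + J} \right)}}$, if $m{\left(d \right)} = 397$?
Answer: $- \frac{223697}{397} \approx -563.47$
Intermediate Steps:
$l{\left(I \right)} = I \left(-4 + I\right)$
$- \frac{223697}{m{\left(\sqrt{l{\left(-7 \right)} + J} \right)}} = - \frac{223697}{397}$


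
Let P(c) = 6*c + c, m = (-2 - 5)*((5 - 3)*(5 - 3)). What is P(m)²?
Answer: 38416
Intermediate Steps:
m = -28 (m = -14*2 = -7*4 = -28)
P(c) = 7*c
P(m)² = (7*(-28))² = (-196)² = 38416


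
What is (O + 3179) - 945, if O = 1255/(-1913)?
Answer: 4272387/1913 ≈ 2233.3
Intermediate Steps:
O = -1255/1913 (O = 1255*(-1/1913) = -1255/1913 ≈ -0.65604)
(O + 3179) - 945 = (-1255/1913 + 3179) - 945 = 6080172/1913 - 945 = 4272387/1913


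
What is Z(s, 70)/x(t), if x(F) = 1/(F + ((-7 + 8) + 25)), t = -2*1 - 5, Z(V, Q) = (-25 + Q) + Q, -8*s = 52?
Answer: 2185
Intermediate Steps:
s = -13/2 (s = -⅛*52 = -13/2 ≈ -6.5000)
Z(V, Q) = -25 + 2*Q
t = -7 (t = -2 - 5 = -7)
x(F) = 1/(26 + F) (x(F) = 1/(F + (1 + 25)) = 1/(F + 26) = 1/(26 + F))
Z(s, 70)/x(t) = (-25 + 2*70)/(1/(26 - 7)) = (-25 + 140)/(1/19) = 115/(1/19) = 115*19 = 2185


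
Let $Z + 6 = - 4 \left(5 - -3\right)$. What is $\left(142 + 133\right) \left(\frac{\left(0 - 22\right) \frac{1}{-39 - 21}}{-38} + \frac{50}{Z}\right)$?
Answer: $- \frac{83105}{228} \approx -364.5$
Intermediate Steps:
$Z = -38$ ($Z = -6 - 4 \left(5 - -3\right) = -6 - 4 \left(5 + 3\right) = -6 - 32 = -38$)
$\left(142 + 133\right) \left(\frac{\left(0 - 22\right) \frac{1}{-39 - 21}}{-38} + \frac{50}{Z}\right) = \left(142 + 133\right) \left(\frac{\left(0 - 22\right) \frac{1}{-39 - 21}}{-38} + \frac{50}{-38}\right) = 275 \left(- \frac{22}{-60} \left(- \frac{1}{38}\right) + 50 \left(- \frac{1}{38}\right)\right) = 275 \left(\left(-22\right) \left(- \frac{1}{60}\right) \left(- \frac{1}{38}\right) - \frac{25}{19}\right) = 275 \left(\frac{11}{30} \left(- \frac{1}{38}\right) - \frac{25}{19}\right) = 275 \left(- \frac{11}{1140} - \frac{25}{19}\right) = 275 \left(- \frac{1511}{1140}\right) = - \frac{83105}{228}$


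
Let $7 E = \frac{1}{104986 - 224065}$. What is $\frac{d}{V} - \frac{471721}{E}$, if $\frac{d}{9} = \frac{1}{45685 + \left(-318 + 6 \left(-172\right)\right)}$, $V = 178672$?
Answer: $\frac{3114738858450551164569}{7921423120} \approx 3.932 \cdot 10^{11}$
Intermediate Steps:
$d = \frac{9}{44335}$ ($d = \frac{9}{45685 + \left(-318 + 6 \left(-172\right)\right)} = \frac{9}{45685 - 1350} = \frac{9}{44335} \approx 0.000203$)
$E = - \frac{1}{833553}$ ($E = \frac{1}{7 \left(104986 - 224065\right)} = \frac{1}{7 \left(-119079\right)} = \frac{1}{7} \left(- \frac{1}{119079}\right) = - \frac{1}{833553} \approx -1.1997 \cdot 10^{-6}$)
$\frac{d}{V} - \frac{471721}{E} = \frac{9}{44335 \cdot 178672} - \frac{471721}{- \frac{1}{833553}} = \frac{9}{44335} \cdot \frac{1}{178672} - -393204454713 = \frac{9}{7921423120} + 393204454713 = \frac{3114738858450551164569}{7921423120}$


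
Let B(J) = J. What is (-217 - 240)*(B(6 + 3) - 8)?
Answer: -457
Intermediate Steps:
(-217 - 240)*(B(6 + 3) - 8) = (-217 - 240)*((6 + 3) - 8) = -457*(9 - 8) = -457*1 = -457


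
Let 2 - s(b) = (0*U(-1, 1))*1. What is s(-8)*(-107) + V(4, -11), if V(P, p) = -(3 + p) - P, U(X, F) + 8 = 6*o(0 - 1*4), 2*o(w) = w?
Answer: -210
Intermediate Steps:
o(w) = w/2
U(X, F) = -20 (U(X, F) = -8 + 6*((0 - 1*4)/2) = -8 + 6*((0 - 4)/2) = -8 + 6*((1/2)*(-4)) = -8 + 6*(-2) = -8 - 12 = -20)
V(P, p) = -3 - P - p (V(P, p) = (-3 - p) - P = -3 - P - p)
s(b) = 2 (s(b) = 2 - 0*(-20) = 2 - 0 = 2 - 1*0 = 2 + 0 = 2)
s(-8)*(-107) + V(4, -11) = 2*(-107) + (-3 - 1*4 - 1*(-11)) = -214 + (-3 - 4 + 11) = -214 + 4 = -210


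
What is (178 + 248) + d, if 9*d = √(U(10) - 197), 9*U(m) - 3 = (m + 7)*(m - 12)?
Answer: 426 + 2*I*√451/27 ≈ 426.0 + 1.5731*I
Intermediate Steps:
U(m) = ⅓ + (-12 + m)*(7 + m)/9 (U(m) = ⅓ + ((m + 7)*(m - 12))/9 = ⅓ + ((7 + m)*(-12 + m))/9 = ⅓ + ((-12 + m)*(7 + m))/9 = ⅓ + (-12 + m)*(7 + m)/9)
d = 2*I*√451/27 (d = √((-9 - 5/9*10 + (⅑)*10²) - 197)/9 = √((-9 - 50/9 + (⅑)*100) - 197)/9 = √((-9 - 50/9 + 100/9) - 197)/9 = √(-31/9 - 197)/9 = √(-1804/9)/9 = (2*I*√451/3)/9 = 2*I*√451/27 ≈ 1.5731*I)
(178 + 248) + d = (178 + 248) + 2*I*√451/27 = 426 + 2*I*√451/27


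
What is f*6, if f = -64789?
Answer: -388734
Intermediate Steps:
f*6 = -64789*6 = -388734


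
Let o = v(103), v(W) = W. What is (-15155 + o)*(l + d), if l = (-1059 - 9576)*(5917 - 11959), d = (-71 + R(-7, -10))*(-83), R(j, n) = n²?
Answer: -967155166676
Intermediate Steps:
d = -2407 (d = (-71 + (-10)²)*(-83) = (-71 + 100)*(-83) = 29*(-83) = -2407)
o = 103
l = 64256670 (l = -10635*(-6042) = 64256670)
(-15155 + o)*(l + d) = (-15155 + 103)*(64256670 - 2407) = -15052*64254263 = -967155166676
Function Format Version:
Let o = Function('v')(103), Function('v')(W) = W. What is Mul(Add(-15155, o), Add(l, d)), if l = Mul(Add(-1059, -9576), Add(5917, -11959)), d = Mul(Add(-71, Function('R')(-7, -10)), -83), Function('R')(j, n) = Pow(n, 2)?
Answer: -967155166676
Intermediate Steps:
d = -2407 (d = Mul(Add(-71, Pow(-10, 2)), -83) = Mul(Add(-71, 100), -83) = Mul(29, -83) = -2407)
o = 103
l = 64256670 (l = Mul(-10635, -6042) = 64256670)
Mul(Add(-15155, o), Add(l, d)) = Mul(Add(-15155, 103), Add(64256670, -2407)) = Mul(-15052, 64254263) = -967155166676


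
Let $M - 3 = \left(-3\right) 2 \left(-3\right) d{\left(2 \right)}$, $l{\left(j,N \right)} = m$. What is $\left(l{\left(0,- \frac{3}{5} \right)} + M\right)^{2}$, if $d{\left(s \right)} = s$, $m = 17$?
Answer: $3136$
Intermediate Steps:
$l{\left(j,N \right)} = 17$
$M = 39$ ($M = 3 + \left(-3\right) 2 \left(-3\right) 2 = 3 + \left(-6\right) \left(-3\right) 2 = 3 + 18 \cdot 2 = 3 + 36 = 39$)
$\left(l{\left(0,- \frac{3}{5} \right)} + M\right)^{2} = \left(17 + 39\right)^{2} = 56^{2} = 3136$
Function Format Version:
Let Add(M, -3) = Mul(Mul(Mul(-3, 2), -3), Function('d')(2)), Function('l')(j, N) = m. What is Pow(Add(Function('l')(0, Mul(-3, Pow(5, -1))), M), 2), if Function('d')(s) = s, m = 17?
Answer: 3136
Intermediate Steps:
Function('l')(j, N) = 17
M = 39 (M = Add(3, Mul(Mul(Mul(-3, 2), -3), 2)) = Add(3, Mul(Mul(-6, -3), 2)) = Add(3, Mul(18, 2)) = Add(3, 36) = 39)
Pow(Add(Function('l')(0, Mul(-3, Pow(5, -1))), M), 2) = Pow(Add(17, 39), 2) = Pow(56, 2) = 3136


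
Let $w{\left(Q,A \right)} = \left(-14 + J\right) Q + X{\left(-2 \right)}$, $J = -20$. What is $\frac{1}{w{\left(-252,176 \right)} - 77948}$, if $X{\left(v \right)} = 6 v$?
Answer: $- \frac{1}{69392} \approx -1.4411 \cdot 10^{-5}$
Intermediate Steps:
$w{\left(Q,A \right)} = -12 - 34 Q$ ($w{\left(Q,A \right)} = \left(-14 - 20\right) Q + 6 \left(-2\right) = - 34 Q - 12 = -12 - 34 Q$)
$\frac{1}{w{\left(-252,176 \right)} - 77948} = \frac{1}{\left(-12 - -8568\right) - 77948} = \frac{1}{\left(-12 + 8568\right) - 77948} = \frac{1}{8556 - 77948} = \frac{1}{-69392} = - \frac{1}{69392}$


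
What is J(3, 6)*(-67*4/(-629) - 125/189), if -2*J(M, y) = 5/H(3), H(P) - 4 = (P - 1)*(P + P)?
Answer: 139865/3804192 ≈ 0.036766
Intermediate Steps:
H(P) = 4 + 2*P*(-1 + P) (H(P) = 4 + (P - 1)*(P + P) = 4 + (-1 + P)*(2*P) = 4 + 2*P*(-1 + P))
J(M, y) = -5/32 (J(M, y) = -5/(2*(4 - 2*3 + 2*3²)) = -5/(2*(4 - 6 + 2*9)) = -5/(2*(4 - 6 + 18)) = -5/(2*16) = -½*5/16 = -5/32)
J(3, 6)*(-67*4/(-629) - 125/189) = -5*(-67*4/(-629) - 125/189)/32 = -5*(-268*(-1/629) - 125*1/189)/32 = -5*(268/629 - 125/189)/32 = -5/32*(-27973/118881) = 139865/3804192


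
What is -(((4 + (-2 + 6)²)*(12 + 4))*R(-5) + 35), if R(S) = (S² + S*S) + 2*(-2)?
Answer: -14755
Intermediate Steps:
R(S) = -4 + 2*S² (R(S) = (S² + S²) - 4 = 2*S² - 4 = -4 + 2*S²)
-(((4 + (-2 + 6)²)*(12 + 4))*R(-5) + 35) = -(((4 + (-2 + 6)²)*(12 + 4))*(-4 + 2*(-5)²) + 35) = -(((4 + 4²)*16)*(-4 + 2*25) + 35) = -(((4 + 16)*16)*(-4 + 50) + 35) = -((20*16)*46 + 35) = -(320*46 + 35) = -(14720 + 35) = -1*14755 = -14755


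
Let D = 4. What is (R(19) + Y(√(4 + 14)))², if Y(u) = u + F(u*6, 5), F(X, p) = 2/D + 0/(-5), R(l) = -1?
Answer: 73/4 - 3*√2 ≈ 14.007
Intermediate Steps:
F(X, p) = ½ (F(X, p) = 2/4 + 0/(-5) = 2*(¼) + 0*(-⅕) = ½ + 0 = ½)
Y(u) = ½ + u (Y(u) = u + ½ = ½ + u)
(R(19) + Y(√(4 + 14)))² = (-1 + (½ + √(4 + 14)))² = (-1 + (½ + √18))² = (-1 + (½ + 3*√2))² = (-½ + 3*√2)²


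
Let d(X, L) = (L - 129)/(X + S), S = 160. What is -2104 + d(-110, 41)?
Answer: -52644/25 ≈ -2105.8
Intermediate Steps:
d(X, L) = (-129 + L)/(160 + X) (d(X, L) = (L - 129)/(X + 160) = (-129 + L)/(160 + X))
-2104 + d(-110, 41) = -2104 + (-129 + 41)/(160 - 110) = -2104 - 88/50 = -2104 + (1/50)*(-88) = -2104 - 44/25 = -52644/25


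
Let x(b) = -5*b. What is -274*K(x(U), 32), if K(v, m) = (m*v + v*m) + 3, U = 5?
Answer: 437578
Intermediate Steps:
K(v, m) = 3 + 2*m*v (K(v, m) = (m*v + m*v) + 3 = 2*m*v + 3 = 3 + 2*m*v)
-274*K(x(U), 32) = -274*(3 + 2*32*(-5*5)) = -274*(3 + 2*32*(-25)) = -274*(3 - 1600) = -274*(-1597) = 437578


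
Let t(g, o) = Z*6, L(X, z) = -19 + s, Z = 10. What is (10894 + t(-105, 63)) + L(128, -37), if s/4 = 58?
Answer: 11167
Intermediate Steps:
s = 232 (s = 4*58 = 232)
L(X, z) = 213 (L(X, z) = -19 + 232 = 213)
t(g, o) = 60 (t(g, o) = 10*6 = 60)
(10894 + t(-105, 63)) + L(128, -37) = (10894 + 60) + 213 = 10954 + 213 = 11167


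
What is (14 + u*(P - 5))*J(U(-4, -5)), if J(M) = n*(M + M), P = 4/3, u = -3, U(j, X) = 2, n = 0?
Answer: 0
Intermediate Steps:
P = 4/3 (P = 4*(⅓) = 4/3 ≈ 1.3333)
J(M) = 0 (J(M) = 0*(M + M) = 0*(2*M) = 0)
(14 + u*(P - 5))*J(U(-4, -5)) = (14 - 3*(4/3 - 5))*0 = (14 - 3*(-11/3))*0 = (14 + 11)*0 = 25*0 = 0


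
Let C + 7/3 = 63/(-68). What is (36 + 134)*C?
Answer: -3325/6 ≈ -554.17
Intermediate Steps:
C = -665/204 (C = -7/3 + 63/(-68) = -7/3 + 63*(-1/68) = -7/3 - 63/68 = -665/204 ≈ -3.2598)
(36 + 134)*C = (36 + 134)*(-665/204) = 170*(-665/204) = -3325/6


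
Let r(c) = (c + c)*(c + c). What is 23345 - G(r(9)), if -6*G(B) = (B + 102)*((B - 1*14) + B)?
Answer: 68359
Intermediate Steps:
r(c) = 4*c² (r(c) = (2*c)*(2*c) = 4*c²)
G(B) = -(-14 + 2*B)*(102 + B)/6 (G(B) = -(B + 102)*((B - 1*14) + B)/6 = -(102 + B)*((B - 14) + B)/6 = -(102 + B)*((-14 + B) + B)/6 = -(102 + B)*(-14 + 2*B)/6 = -(-14 + 2*B)*(102 + B)/6)
23345 - G(r(9)) = 23345 - (238 - 380*9²/3 - (4*9²)²/3) = 23345 - (238 - 380*81/3 - (4*81)²/3) = 23345 - (238 - 95/3*324 - ⅓*324²) = 23345 - (238 - 10260 - ⅓*104976) = 23345 - (238 - 10260 - 34992) = 23345 - 1*(-45014) = 23345 + 45014 = 68359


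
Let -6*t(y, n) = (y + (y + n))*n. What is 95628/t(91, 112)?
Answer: -23907/1372 ≈ -17.425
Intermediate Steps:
t(y, n) = -n*(n + 2*y)/6 (t(y, n) = -(y + (y + n))*n/6 = -(y + (n + y))*n/6 = -(n + 2*y)*n/6 = -n*(n + 2*y)/6)
95628/t(91, 112) = 95628/((-1/6*112*(112 + 2*91))) = 95628/((-1/6*112*(112 + 182))) = 95628/((-1/6*112*294)) = 95628/(-5488) = 95628*(-1/5488) = -23907/1372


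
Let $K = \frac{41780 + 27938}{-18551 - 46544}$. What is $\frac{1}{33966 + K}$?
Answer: $\frac{65095}{2210947052} \approx 2.9442 \cdot 10^{-5}$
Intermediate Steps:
$K = - \frac{69718}{65095}$ ($K = \frac{69718}{-65095} = 69718 \left(- \frac{1}{65095}\right) = - \frac{69718}{65095} \approx -1.071$)
$\frac{1}{33966 + K} = \frac{1}{33966 - \frac{69718}{65095}} = \frac{1}{\frac{2210947052}{65095}} = \frac{65095}{2210947052}$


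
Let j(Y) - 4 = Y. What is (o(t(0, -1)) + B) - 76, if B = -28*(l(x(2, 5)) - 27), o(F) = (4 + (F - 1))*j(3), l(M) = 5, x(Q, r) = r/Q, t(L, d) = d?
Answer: 554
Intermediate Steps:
j(Y) = 4 + Y
o(F) = 21 + 7*F (o(F) = (4 + (F - 1))*(4 + 3) = (4 + (-1 + F))*7 = (3 + F)*7 = 21 + 7*F)
B = 616 (B = -28*(5 - 27) = -28*(-22) = 616)
(o(t(0, -1)) + B) - 76 = ((21 + 7*(-1)) + 616) - 76 = ((21 - 7) + 616) - 76 = (14 + 616) - 76 = 630 - 76 = 554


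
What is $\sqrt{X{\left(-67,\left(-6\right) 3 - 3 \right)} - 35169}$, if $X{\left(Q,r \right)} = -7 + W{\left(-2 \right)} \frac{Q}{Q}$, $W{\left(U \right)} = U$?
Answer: $i \sqrt{35178} \approx 187.56 i$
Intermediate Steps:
$X{\left(Q,r \right)} = -9$ ($X{\left(Q,r \right)} = -7 - 2 \frac{Q}{Q} = -7 - 2 = -9$)
$\sqrt{X{\left(-67,\left(-6\right) 3 - 3 \right)} - 35169} = \sqrt{-9 - 35169} = \sqrt{-35178} = i \sqrt{35178}$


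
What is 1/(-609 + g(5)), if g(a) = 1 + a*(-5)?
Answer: -1/633 ≈ -0.0015798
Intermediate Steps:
g(a) = 1 - 5*a
1/(-609 + g(5)) = 1/(-609 + (1 - 5*5)) = 1/(-609 + (1 - 25)) = 1/(-609 - 24) = 1/(-633) = -1/633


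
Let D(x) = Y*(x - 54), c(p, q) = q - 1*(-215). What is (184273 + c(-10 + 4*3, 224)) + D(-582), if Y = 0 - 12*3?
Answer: 207608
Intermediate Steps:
Y = -36 (Y = 0 - 36 = -36)
c(p, q) = 215 + q (c(p, q) = q + 215 = 215 + q)
D(x) = 1944 - 36*x (D(x) = -36*(x - 54) = -36*(-54 + x) = 1944 - 36*x)
(184273 + c(-10 + 4*3, 224)) + D(-582) = (184273 + (215 + 224)) + (1944 - 36*(-582)) = (184273 + 439) + (1944 + 20952) = 184712 + 22896 = 207608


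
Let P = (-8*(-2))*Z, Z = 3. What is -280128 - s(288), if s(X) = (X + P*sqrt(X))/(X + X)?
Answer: -560257/2 - sqrt(2) ≈ -2.8013e+5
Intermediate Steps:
P = 48 (P = -8*(-2)*3 = 16*3 = 48)
s(X) = (X + 48*sqrt(X))/(2*X) (s(X) = (X + 48*sqrt(X))/(X + X) = (X + 48*sqrt(X))/((2*X)) = (X + 48*sqrt(X))*(1/(2*X)) = (X + 48*sqrt(X))/(2*X))
-280128 - s(288) = -280128 - (1/2 + 24/sqrt(288)) = -280128 - (1/2 + 24*(sqrt(2)/24)) = -280128 - (1/2 + sqrt(2)) = -280128 + (-1/2 - sqrt(2)) = -560257/2 - sqrt(2)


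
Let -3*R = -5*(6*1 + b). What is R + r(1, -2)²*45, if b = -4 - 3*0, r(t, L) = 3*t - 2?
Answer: 145/3 ≈ 48.333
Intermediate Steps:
r(t, L) = -2 + 3*t
b = -4 (b = -4 + 0 = -4)
R = 10/3 (R = -(-5)*(6*1 - 4)/3 = -(-5)*(6 - 4)/3 = -(-5)*2/3 = -⅓*(-10) = 10/3 ≈ 3.3333)
R + r(1, -2)²*45 = 10/3 + (-2 + 3*1)²*45 = 10/3 + (-2 + 3)²*45 = 10/3 + 1²*45 = 10/3 + 1*45 = 10/3 + 45 = 145/3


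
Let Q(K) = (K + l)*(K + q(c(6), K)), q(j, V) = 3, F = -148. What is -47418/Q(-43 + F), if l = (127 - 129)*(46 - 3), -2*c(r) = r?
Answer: -23709/26038 ≈ -0.91055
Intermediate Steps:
c(r) = -r/2
l = -86 (l = -2*43 = -86)
Q(K) = (-86 + K)*(3 + K) (Q(K) = (K - 86)*(K + 3) = (-86 + K)*(3 + K))
-47418/Q(-43 + F) = -47418/(-258 + (-43 - 148)² - 83*(-43 - 148)) = -47418/(-258 + (-191)² - 83*(-191)) = -47418/(-258 + 36481 + 15853) = -47418/52076 = -47418*1/52076 = -23709/26038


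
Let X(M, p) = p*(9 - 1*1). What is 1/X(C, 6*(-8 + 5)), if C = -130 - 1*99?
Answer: -1/144 ≈ -0.0069444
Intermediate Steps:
C = -229 (C = -130 - 99 = -229)
X(M, p) = 8*p (X(M, p) = p*(9 - 1) = p*8 = 8*p)
1/X(C, 6*(-8 + 5)) = 1/(8*(6*(-8 + 5))) = 1/(8*(6*(-3))) = 1/(8*(-18)) = 1/(-144) = -1/144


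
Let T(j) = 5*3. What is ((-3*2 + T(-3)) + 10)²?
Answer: 361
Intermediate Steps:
T(j) = 15
((-3*2 + T(-3)) + 10)² = ((-3*2 + 15) + 10)² = ((-6 + 15) + 10)² = (9 + 10)² = 19² = 361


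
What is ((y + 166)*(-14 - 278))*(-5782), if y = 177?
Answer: 579101992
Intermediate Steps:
((y + 166)*(-14 - 278))*(-5782) = ((177 + 166)*(-14 - 278))*(-5782) = (343*(-292))*(-5782) = -100156*(-5782) = 579101992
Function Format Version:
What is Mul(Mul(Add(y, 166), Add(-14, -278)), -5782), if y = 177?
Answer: 579101992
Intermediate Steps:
Mul(Mul(Add(y, 166), Add(-14, -278)), -5782) = Mul(Mul(Add(177, 166), Add(-14, -278)), -5782) = Mul(Mul(343, -292), -5782) = Mul(-100156, -5782) = 579101992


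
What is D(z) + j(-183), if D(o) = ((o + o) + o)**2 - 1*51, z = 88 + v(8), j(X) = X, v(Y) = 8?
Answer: 82710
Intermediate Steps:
z = 96 (z = 88 + 8 = 96)
D(o) = -51 + 9*o**2 (D(o) = (2*o + o)**2 - 51 = (3*o)**2 - 51 = 9*o**2 - 51 = -51 + 9*o**2)
D(z) + j(-183) = (-51 + 9*96**2) - 183 = (-51 + 9*9216) - 183 = (-51 + 82944) - 183 = 82893 - 183 = 82710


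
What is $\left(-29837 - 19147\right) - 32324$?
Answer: $-81308$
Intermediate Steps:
$\left(-29837 - 19147\right) - 32324 = -48984 - 32324 = -81308$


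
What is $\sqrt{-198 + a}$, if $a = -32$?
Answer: $i \sqrt{230} \approx 15.166 i$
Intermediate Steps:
$\sqrt{-198 + a} = \sqrt{-198 - 32} = \sqrt{-230} = i \sqrt{230}$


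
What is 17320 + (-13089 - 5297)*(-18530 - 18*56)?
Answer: 359242988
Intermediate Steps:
17320 + (-13089 - 5297)*(-18530 - 18*56) = 17320 - 18386*(-18530 - 1008) = 17320 - 18386*(-19538) = 17320 + 359225668 = 359242988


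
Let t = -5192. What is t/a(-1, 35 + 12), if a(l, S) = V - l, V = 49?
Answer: -2596/25 ≈ -103.84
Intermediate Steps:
a(l, S) = 49 - l
t/a(-1, 35 + 12) = -5192/(49 - 1*(-1)) = -5192/(49 + 1) = -5192/50 = -5192*1/50 = -2596/25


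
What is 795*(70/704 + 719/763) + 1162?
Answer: 534520747/268576 ≈ 1990.2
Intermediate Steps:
795*(70/704 + 719/763) + 1162 = 795*(70*(1/704) + 719*(1/763)) + 1162 = 795*(35/352 + 719/763) + 1162 = 795*(279793/268576) + 1162 = 222435435/268576 + 1162 = 534520747/268576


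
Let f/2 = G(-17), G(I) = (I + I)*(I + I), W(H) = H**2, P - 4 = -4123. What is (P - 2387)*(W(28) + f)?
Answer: -20142576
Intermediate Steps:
P = -4119 (P = 4 - 4123 = -4119)
G(I) = 4*I**2 (G(I) = (2*I)*(2*I) = 4*I**2)
f = 2312 (f = 2*(4*(-17)**2) = 2*(4*289) = 2*1156 = 2312)
(P - 2387)*(W(28) + f) = (-4119 - 2387)*(28**2 + 2312) = -6506*(784 + 2312) = -6506*3096 = -20142576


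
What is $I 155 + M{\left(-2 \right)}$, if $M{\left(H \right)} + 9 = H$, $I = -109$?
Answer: $-16906$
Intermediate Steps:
$M{\left(H \right)} = -9 + H$
$I 155 + M{\left(-2 \right)} = \left(-109\right) 155 - 11 = -16895 - 11 = -16906$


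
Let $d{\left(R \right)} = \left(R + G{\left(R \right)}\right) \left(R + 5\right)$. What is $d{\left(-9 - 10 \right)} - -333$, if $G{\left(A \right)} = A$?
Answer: $865$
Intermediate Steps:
$d{\left(R \right)} = 2 R \left(5 + R\right)$ ($d{\left(R \right)} = \left(R + R\right) \left(R + 5\right) = 2 R \left(5 + R\right)$)
$d{\left(-9 - 10 \right)} - -333 = 2 \left(-9 - 10\right) \left(5 - 19\right) - -333 = 2 \left(-9 - 10\right) \left(5 - 19\right) + 333 = 2 \left(-19\right) \left(5 - 19\right) + 333 = 2 \left(-19\right) \left(-14\right) + 333 = 532 + 333 = 865$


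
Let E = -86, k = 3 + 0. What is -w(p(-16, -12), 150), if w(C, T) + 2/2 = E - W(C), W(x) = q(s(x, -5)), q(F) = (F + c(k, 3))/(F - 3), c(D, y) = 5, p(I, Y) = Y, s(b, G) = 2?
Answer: 80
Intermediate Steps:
k = 3
q(F) = (5 + F)/(-3 + F) (q(F) = (F + 5)/(F - 3) = (5 + F)/(-3 + F))
W(x) = -7 (W(x) = (5 + 2)/(-3 + 2) = 7/(-1) = -1*7 = -7)
w(C, T) = -80 (w(C, T) = -1 + (-86 - 1*(-7)) = -1 + (-86 + 7) = -1 - 79 = -80)
-w(p(-16, -12), 150) = -1*(-80) = 80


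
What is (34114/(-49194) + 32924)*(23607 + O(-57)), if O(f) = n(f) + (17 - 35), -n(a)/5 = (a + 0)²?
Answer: 220269563312/911 ≈ 2.4179e+8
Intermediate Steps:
n(a) = -5*a² (n(a) = -5*(a + 0)² = -5*a²)
O(f) = -18 - 5*f² (O(f) = -5*f² + (17 - 35) = -5*f² - 18 = -18 - 5*f²)
(34114/(-49194) + 32924)*(23607 + O(-57)) = (34114/(-49194) + 32924)*(23607 + (-18 - 5*(-57)²)) = (34114*(-1/49194) + 32924)*(23607 + (-18 - 5*3249)) = (-17057/24597 + 32924)*(23607 + (-18 - 16245)) = 809814571*(23607 - 16263)/24597 = (809814571/24597)*7344 = 220269563312/911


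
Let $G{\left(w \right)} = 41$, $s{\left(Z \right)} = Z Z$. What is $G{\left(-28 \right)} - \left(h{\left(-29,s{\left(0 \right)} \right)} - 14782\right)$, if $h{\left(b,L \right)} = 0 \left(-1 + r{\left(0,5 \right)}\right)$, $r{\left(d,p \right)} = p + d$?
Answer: $14823$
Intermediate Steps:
$r{\left(d,p \right)} = d + p$
$s{\left(Z \right)} = Z^{2}$
$h{\left(b,L \right)} = 0$ ($h{\left(b,L \right)} = 0 \left(-1 + \left(0 + 5\right)\right) = 0 \left(-1 + 5\right) = 0 \cdot 4 = 0$)
$G{\left(-28 \right)} - \left(h{\left(-29,s{\left(0 \right)} \right)} - 14782\right) = 41 - \left(0 - 14782\right) = 41 - -14782 = 41 + 14782 = 14823$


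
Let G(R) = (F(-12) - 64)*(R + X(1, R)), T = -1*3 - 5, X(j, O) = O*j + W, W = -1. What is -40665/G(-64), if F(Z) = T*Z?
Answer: 13555/1376 ≈ 9.8510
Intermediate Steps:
X(j, O) = -1 + O*j (X(j, O) = O*j - 1 = -1 + O*j)
T = -8 (T = -3 - 5 = -8)
F(Z) = -8*Z
G(R) = -32 + 64*R (G(R) = (-8*(-12) - 64)*(R + (-1 + R*1)) = (96 - 64)*(R + (-1 + R)) = 32*(-1 + 2*R) = -32 + 64*R)
-40665/G(-64) = -40665/(-32 + 64*(-64)) = -40665/(-32 - 4096) = -40665/(-4128) = -40665*(-1/4128) = 13555/1376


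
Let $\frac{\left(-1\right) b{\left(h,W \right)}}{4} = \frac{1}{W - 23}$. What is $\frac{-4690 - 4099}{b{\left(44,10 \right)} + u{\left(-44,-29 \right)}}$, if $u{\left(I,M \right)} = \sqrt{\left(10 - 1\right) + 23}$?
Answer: $\frac{114257}{1348} - \frac{1485341 \sqrt{2}}{1348} \approx -1473.5$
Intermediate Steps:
$u{\left(I,M \right)} = 4 \sqrt{2}$ ($u{\left(I,M \right)} = \sqrt{9 + 23} = \sqrt{32} = 4 \sqrt{2}$)
$b{\left(h,W \right)} = - \frac{4}{-23 + W}$ ($b{\left(h,W \right)} = - \frac{4}{W - 23} = - \frac{4}{-23 + W}$)
$\frac{-4690 - 4099}{b{\left(44,10 \right)} + u{\left(-44,-29 \right)}} = \frac{-4690 - 4099}{- \frac{4}{-23 + 10} + 4 \sqrt{2}} = - \frac{8789}{- \frac{4}{-13} + 4 \sqrt{2}} = - \frac{8789}{\left(-4\right) \left(- \frac{1}{13}\right) + 4 \sqrt{2}} = - \frac{8789}{\frac{4}{13} + 4 \sqrt{2}}$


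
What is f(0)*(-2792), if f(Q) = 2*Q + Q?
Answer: 0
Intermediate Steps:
f(Q) = 3*Q
f(0)*(-2792) = (3*0)*(-2792) = 0*(-2792) = 0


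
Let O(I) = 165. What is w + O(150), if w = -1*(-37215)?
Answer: 37380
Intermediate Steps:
w = 37215
w + O(150) = 37215 + 165 = 37380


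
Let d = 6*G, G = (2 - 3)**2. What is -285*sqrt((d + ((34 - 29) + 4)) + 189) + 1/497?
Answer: 1/497 - 570*sqrt(51) ≈ -4070.6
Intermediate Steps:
G = 1 (G = (-1)**2 = 1)
d = 6 (d = 6*1 = 6)
-285*sqrt((d + ((34 - 29) + 4)) + 189) + 1/497 = -285*sqrt((6 + ((34 - 29) + 4)) + 189) + 1/497 = -285*sqrt((6 + (5 + 4)) + 189) + 1/497 = -285*sqrt((6 + 9) + 189) + 1/497 = -285*sqrt(15 + 189) + 1/497 = -570*sqrt(51) + 1/497 = 1/497 - 570*sqrt(51)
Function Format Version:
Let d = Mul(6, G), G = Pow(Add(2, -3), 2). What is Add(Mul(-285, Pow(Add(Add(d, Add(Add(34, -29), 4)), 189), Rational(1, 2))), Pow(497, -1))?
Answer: Add(Rational(1, 497), Mul(-570, Pow(51, Rational(1, 2)))) ≈ -4070.6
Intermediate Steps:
G = 1 (G = Pow(-1, 2) = 1)
d = 6 (d = Mul(6, 1) = 6)
Add(Mul(-285, Pow(Add(Add(d, Add(Add(34, -29), 4)), 189), Rational(1, 2))), Pow(497, -1)) = Add(Mul(-285, Pow(Add(Add(6, Add(Add(34, -29), 4)), 189), Rational(1, 2))), Pow(497, -1)) = Add(Mul(-285, Pow(Add(Add(6, Add(5, 4)), 189), Rational(1, 2))), Rational(1, 497)) = Add(Mul(-285, Pow(Add(Add(6, 9), 189), Rational(1, 2))), Rational(1, 497)) = Add(Mul(-285, Pow(Add(15, 189), Rational(1, 2))), Rational(1, 497)) = Add(Mul(-285, Pow(204, Rational(1, 2))), Rational(1, 497)) = Add(Mul(-285, Mul(2, Pow(51, Rational(1, 2)))), Rational(1, 497)) = Add(Mul(-570, Pow(51, Rational(1, 2))), Rational(1, 497)) = Add(Rational(1, 497), Mul(-570, Pow(51, Rational(1, 2))))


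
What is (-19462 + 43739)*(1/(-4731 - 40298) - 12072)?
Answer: -13196736590653/45029 ≈ -2.9307e+8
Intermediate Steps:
(-19462 + 43739)*(1/(-4731 - 40298) - 12072) = 24277*(1/(-45029) - 12072) = 24277*(-1/45029 - 12072) = 24277*(-543590089/45029) = -13196736590653/45029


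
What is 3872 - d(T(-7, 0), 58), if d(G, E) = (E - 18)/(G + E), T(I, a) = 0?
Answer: 112268/29 ≈ 3871.3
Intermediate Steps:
d(G, E) = (-18 + E)/(E + G)
3872 - d(T(-7, 0), 58) = 3872 - (-18 + 58)/(58 + 0) = 3872 - 40/58 = 3872 - 1*20/29 = 3872 - 20/29 = 112268/29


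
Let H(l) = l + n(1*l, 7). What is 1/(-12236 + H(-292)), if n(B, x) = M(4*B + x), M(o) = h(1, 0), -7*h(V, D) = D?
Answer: -1/12528 ≈ -7.9821e-5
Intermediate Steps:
h(V, D) = -D/7
M(o) = 0 (M(o) = -⅐*0 = 0)
n(B, x) = 0
H(l) = l (H(l) = l + 0 = l)
1/(-12236 + H(-292)) = 1/(-12236 - 292) = 1/(-12528) = -1/12528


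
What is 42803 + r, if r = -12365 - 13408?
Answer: 17030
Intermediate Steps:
r = -25773
42803 + r = 42803 - 25773 = 17030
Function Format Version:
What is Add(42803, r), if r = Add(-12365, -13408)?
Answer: 17030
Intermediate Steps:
r = -25773
Add(42803, r) = Add(42803, -25773) = 17030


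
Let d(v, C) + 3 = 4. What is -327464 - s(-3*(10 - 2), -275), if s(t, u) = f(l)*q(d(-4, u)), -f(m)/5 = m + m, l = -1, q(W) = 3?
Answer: -327494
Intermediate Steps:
d(v, C) = 1 (d(v, C) = -3 + 4 = 1)
f(m) = -10*m (f(m) = -5*(m + m) = -10*m)
s(t, u) = 30 (s(t, u) = -10*(-1)*3 = 10*3 = 30)
-327464 - s(-3*(10 - 2), -275) = -327464 - 1*30 = -327464 - 30 = -327494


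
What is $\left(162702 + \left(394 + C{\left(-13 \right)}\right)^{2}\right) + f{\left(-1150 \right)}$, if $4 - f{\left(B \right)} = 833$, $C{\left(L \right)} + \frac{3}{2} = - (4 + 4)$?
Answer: $\frac{1238853}{4} \approx 3.0971 \cdot 10^{5}$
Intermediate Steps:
$C{\left(L \right)} = - \frac{19}{2}$ ($C{\left(L \right)} = - \frac{3}{2} - \left(4 + 4\right) = - \frac{3}{2} - 8 = - \frac{19}{2}$)
$f{\left(B \right)} = -829$ ($f{\left(B \right)} = 4 - 833 = -829$)
$\left(162702 + \left(394 + C{\left(-13 \right)}\right)^{2}\right) + f{\left(-1150 \right)} = \left(162702 + \left(394 - \frac{19}{2}\right)^{2}\right) - 829 = \left(162702 + \left(\frac{769}{2}\right)^{2}\right) - 829 = \left(162702 + \frac{591361}{4}\right) - 829 = \frac{1242169}{4} - 829 = \frac{1238853}{4}$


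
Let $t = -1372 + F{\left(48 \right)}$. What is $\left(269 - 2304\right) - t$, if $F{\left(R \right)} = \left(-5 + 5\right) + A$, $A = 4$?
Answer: $-667$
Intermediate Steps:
$F{\left(R \right)} = 4$ ($F{\left(R \right)} = \left(-5 + 5\right) + 4 = 0 + 4 = 4$)
$t = -1368$ ($t = -1372 + 4 = -1368$)
$\left(269 - 2304\right) - t = \left(269 - 2304\right) - -1368 = \left(269 - 2304\right) + 1368 = -2035 + 1368 = -667$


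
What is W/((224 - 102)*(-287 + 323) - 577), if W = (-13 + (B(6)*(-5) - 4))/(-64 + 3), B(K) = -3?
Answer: 2/232715 ≈ 8.5942e-6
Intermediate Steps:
W = 2/61 (W = (-13 + (-3*(-5) - 4))/(-64 + 3) = (-13 + (15 - 4))/(-61) = (-13 + 11)*(-1/61) = -2*(-1/61) = 2/61 ≈ 0.032787)
W/((224 - 102)*(-287 + 323) - 577) = (2/61)/((224 - 102)*(-287 + 323) - 577) = (2/61)/(122*36 - 577) = (2/61)/(4392 - 577) = (2/61)/3815 = (1/3815)*(2/61) = 2/232715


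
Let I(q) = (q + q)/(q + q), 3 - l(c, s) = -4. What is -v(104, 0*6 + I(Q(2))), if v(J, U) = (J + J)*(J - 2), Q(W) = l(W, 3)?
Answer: -21216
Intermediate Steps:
l(c, s) = 7 (l(c, s) = 3 - 1*(-4) = 3 + 4 = 7)
Q(W) = 7
I(q) = 1 (I(q) = (2*q)/((2*q)) = (2*q)*(1/(2*q)) = 1)
v(J, U) = 2*J*(-2 + J) (v(J, U) = (2*J)*(-2 + J) = 2*J*(-2 + J))
-v(104, 0*6 + I(Q(2))) = -2*104*(-2 + 104) = -2*104*102 = -1*21216 = -21216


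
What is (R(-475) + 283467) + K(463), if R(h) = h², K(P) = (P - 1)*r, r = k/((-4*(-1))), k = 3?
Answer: 1018877/2 ≈ 5.0944e+5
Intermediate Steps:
r = ¾ (r = 3/((-4*(-1))) = 3/4 = 3*(¼) = ¾ ≈ 0.75000)
K(P) = -¾ + 3*P/4 (K(P) = (P - 1)*(¾) = (-1 + P)*(¾) = -¾ + 3*P/4)
(R(-475) + 283467) + K(463) = ((-475)² + 283467) + (-¾ + (¾)*463) = (225625 + 283467) + (-¾ + 1389/4) = 509092 + 693/2 = 1018877/2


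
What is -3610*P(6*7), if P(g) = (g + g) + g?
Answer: -454860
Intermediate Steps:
P(g) = 3*g (P(g) = 2*g + g = 3*g)
-3610*P(6*7) = -10830*6*7 = -10830*42 = -3610*126 = -454860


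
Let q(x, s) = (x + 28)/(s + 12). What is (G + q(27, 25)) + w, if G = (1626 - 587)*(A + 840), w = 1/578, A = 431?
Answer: 28241720461/21386 ≈ 1.3206e+6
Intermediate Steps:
q(x, s) = (28 + x)/(12 + s)
w = 1/578 ≈ 0.0017301
G = 1320569 (G = (1626 - 587)*(431 + 840) = 1039*1271 = 1320569)
(G + q(27, 25)) + w = (1320569 + (28 + 27)/(12 + 25)) + 1/578 = (1320569 + 55/37) + 1/578 = 48861108/37 + 1/578 = 28241720461/21386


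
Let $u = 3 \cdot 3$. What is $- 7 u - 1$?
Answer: $-64$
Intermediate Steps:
$u = 9$
$- 7 u - 1 = \left(-7\right) 9 - 1 = -63 - 1 = -64$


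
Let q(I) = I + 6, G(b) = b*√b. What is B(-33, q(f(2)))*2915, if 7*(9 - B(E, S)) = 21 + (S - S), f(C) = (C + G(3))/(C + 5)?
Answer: 17490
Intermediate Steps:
G(b) = b^(3/2)
f(C) = (C + 3*√3)/(5 + C) (f(C) = (C + 3^(3/2))/(C + 5) = (C + 3*√3)/(5 + C))
q(I) = 6 + I
B(E, S) = 6 (B(E, S) = 9 - (21 + (S - S))/7 = 9 - (21 + 0)/7 = 9 - ⅐*21 = 9 - 3 = 6)
B(-33, q(f(2)))*2915 = 6*2915 = 17490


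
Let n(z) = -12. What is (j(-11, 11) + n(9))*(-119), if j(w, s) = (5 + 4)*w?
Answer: 13209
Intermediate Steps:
j(w, s) = 9*w
(j(-11, 11) + n(9))*(-119) = (9*(-11) - 12)*(-119) = (-99 - 12)*(-119) = -111*(-119) = 13209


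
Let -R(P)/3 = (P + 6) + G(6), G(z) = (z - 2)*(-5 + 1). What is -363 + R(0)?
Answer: -333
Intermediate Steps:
G(z) = 8 - 4*z (G(z) = (-2 + z)*(-4) = 8 - 4*z)
R(P) = 30 - 3*P (R(P) = -3*((P + 6) + (8 - 4*6)) = -3*((6 + P) + (8 - 24)) = -3*((6 + P) - 16) = -3*(-10 + P) = 30 - 3*P)
-363 + R(0) = -363 + (30 - 3*0) = -363 + (30 + 0) = -363 + 30 = -333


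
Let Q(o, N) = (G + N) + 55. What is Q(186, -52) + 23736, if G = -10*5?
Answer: 23689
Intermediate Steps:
G = -50
Q(o, N) = 5 + N (Q(o, N) = (-50 + N) + 55 = 5 + N)
Q(186, -52) + 23736 = (5 - 52) + 23736 = -47 + 23736 = 23689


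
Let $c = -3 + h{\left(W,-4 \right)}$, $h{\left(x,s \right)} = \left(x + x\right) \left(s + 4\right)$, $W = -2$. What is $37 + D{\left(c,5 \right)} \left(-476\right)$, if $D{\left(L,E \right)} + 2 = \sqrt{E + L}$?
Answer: $989 - 476 \sqrt{2} \approx 315.83$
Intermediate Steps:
$h{\left(x,s \right)} = 2 x \left(4 + s\right)$
$c = -3$ ($c = -3 + 2 \left(-2\right) \left(4 - 4\right) = -3 + 2 \left(-2\right) 0 = -3 + 0 = -3$)
$D{\left(L,E \right)} = -2 + \sqrt{E + L}$
$37 + D{\left(c,5 \right)} \left(-476\right) = 37 + \left(-2 + \sqrt{5 - 3}\right) \left(-476\right) = 37 + \left(-2 + \sqrt{2}\right) \left(-476\right) = 37 + \left(952 - 476 \sqrt{2}\right) = 989 - 476 \sqrt{2}$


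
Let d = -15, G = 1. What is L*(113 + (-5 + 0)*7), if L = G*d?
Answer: -1170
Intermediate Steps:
L = -15 (L = 1*(-15) = -15)
L*(113 + (-5 + 0)*7) = -15*(113 + (-5 + 0)*7) = -15*(113 - 5*7) = -15*(113 - 35) = -15*78 = -1170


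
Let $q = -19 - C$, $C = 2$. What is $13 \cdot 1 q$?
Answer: $-273$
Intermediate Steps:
$q = -21$ ($q = -19 - 2 = -21$)
$13 \cdot 1 q = 13 \cdot 1 \left(-21\right) = 13 \left(-21\right) = -273$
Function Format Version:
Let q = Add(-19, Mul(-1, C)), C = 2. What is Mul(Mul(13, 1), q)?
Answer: -273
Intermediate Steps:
q = -21 (q = Add(-19, Mul(-1, 2)) = Add(-19, -2) = -21)
Mul(Mul(13, 1), q) = Mul(Mul(13, 1), -21) = Mul(13, -21) = -273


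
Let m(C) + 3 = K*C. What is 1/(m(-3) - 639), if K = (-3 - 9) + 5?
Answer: -1/621 ≈ -0.0016103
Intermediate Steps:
K = -7 (K = -12 + 5 = -7)
m(C) = -3 - 7*C
1/(m(-3) - 639) = 1/((-3 - 7*(-3)) - 639) = 1/((-3 + 21) - 639) = 1/(18 - 639) = 1/(-621) = -1/621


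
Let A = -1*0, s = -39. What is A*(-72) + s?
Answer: -39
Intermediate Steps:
A = 0
A*(-72) + s = 0*(-72) - 39 = 0 - 39 = -39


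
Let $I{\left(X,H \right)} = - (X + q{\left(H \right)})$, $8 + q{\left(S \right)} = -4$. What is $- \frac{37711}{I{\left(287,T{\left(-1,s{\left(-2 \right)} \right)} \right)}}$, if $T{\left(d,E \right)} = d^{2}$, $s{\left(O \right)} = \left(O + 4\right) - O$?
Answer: $\frac{37711}{275} \approx 137.13$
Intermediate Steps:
$q{\left(S \right)} = -12$ ($q{\left(S \right)} = -8 - 4 = -12$)
$s{\left(O \right)} = 4$ ($s{\left(O \right)} = \left(4 + O\right) - O = 4$)
$I{\left(X,H \right)} = 12 - X$ ($I{\left(X,H \right)} = - (X - 12) = - (-12 + X) = 12 - X$)
$- \frac{37711}{I{\left(287,T{\left(-1,s{\left(-2 \right)} \right)} \right)}} = - \frac{37711}{12 - 287} = - \frac{37711}{-275} = \left(-37711\right) \left(- \frac{1}{275}\right) = \frac{37711}{275}$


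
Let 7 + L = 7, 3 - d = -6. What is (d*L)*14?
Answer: 0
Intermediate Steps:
d = 9 (d = 3 - 1*(-6) = 3 + 6 = 9)
L = 0 (L = -7 + 7 = 0)
(d*L)*14 = (9*0)*14 = 0*14 = 0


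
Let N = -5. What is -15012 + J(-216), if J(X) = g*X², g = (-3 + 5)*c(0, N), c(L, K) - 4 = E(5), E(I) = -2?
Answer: 171612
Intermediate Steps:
c(L, K) = 2 (c(L, K) = 4 - 2 = 2)
g = 4 (g = (-3 + 5)*2 = 2*2 = 4)
J(X) = 4*X²
-15012 + J(-216) = -15012 + 4*(-216)² = -15012 + 4*46656 = -15012 + 186624 = 171612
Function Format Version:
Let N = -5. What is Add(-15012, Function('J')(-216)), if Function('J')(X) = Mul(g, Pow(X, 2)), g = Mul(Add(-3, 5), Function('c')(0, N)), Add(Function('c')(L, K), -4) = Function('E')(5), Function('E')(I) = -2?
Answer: 171612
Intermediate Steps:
Function('c')(L, K) = 2 (Function('c')(L, K) = Add(4, -2) = 2)
g = 4 (g = Mul(Add(-3, 5), 2) = Mul(2, 2) = 4)
Function('J')(X) = Mul(4, Pow(X, 2))
Add(-15012, Function('J')(-216)) = Add(-15012, Mul(4, Pow(-216, 2))) = Add(-15012, Mul(4, 46656)) = Add(-15012, 186624) = 171612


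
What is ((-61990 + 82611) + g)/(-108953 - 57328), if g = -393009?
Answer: 372388/166281 ≈ 2.2395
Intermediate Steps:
((-61990 + 82611) + g)/(-108953 - 57328) = ((-61990 + 82611) - 393009)/(-108953 - 57328) = (20621 - 393009)/(-166281) = -372388*(-1/166281) = 372388/166281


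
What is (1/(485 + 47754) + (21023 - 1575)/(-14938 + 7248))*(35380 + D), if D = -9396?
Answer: -12188371810944/185478955 ≈ -65713.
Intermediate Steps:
(1/(485 + 47754) + (21023 - 1575)/(-14938 + 7248))*(35380 + D) = (1/(485 + 47754) + (21023 - 1575)/(-14938 + 7248))*(35380 - 9396) = (1/48239 + 19448/(-7690))*25984 = (1/48239 + 19448*(-1/7690))*25984 = (1/48239 - 9724/3845)*25984 = -469072191/185478955*25984 = -12188371810944/185478955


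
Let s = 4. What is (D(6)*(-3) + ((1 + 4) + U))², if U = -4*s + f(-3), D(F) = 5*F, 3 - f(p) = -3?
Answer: 9025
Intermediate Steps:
f(p) = 6 (f(p) = 3 - 1*(-3) = 3 + 3 = 6)
U = -10 (U = -4*4 + 6 = -16 + 6 = -10)
(D(6)*(-3) + ((1 + 4) + U))² = ((5*6)*(-3) + ((1 + 4) - 10))² = (30*(-3) + (5 - 10))² = (-90 - 5)² = (-95)² = 9025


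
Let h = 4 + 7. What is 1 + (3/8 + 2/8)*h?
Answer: 63/8 ≈ 7.8750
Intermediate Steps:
h = 11
1 + (3/8 + 2/8)*h = 1 + (3/8 + 2/8)*11 = 1 + (3*(⅛) + 2*(⅛))*11 = 1 + (3/8 + ¼)*11 = 1 + (5/8)*11 = 1 + 55/8 = 63/8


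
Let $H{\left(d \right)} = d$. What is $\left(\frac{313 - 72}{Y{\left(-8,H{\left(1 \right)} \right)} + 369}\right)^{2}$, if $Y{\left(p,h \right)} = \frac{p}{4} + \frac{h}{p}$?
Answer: $\frac{3717184}{8614225} \approx 0.43152$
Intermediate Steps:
$Y{\left(p,h \right)} = \frac{p}{4} + \frac{h}{p}$ ($Y{\left(p,h \right)} = p \frac{1}{4} + \frac{h}{p} = \frac{p}{4} + \frac{h}{p}$)
$\left(\frac{313 - 72}{Y{\left(-8,H{\left(1 \right)} \right)} + 369}\right)^{2} = \left(\frac{313 - 72}{\left(\frac{1}{4} \left(-8\right) + 1 \frac{1}{-8}\right) + 369}\right)^{2} = \left(\frac{241}{\left(-2 + 1 \left(- \frac{1}{8}\right)\right) + 369}\right)^{2} = \left(\frac{241}{\left(-2 - \frac{1}{8}\right) + 369}\right)^{2} = \left(\frac{241}{- \frac{17}{8} + 369}\right)^{2} = \left(\frac{241}{\frac{2935}{8}}\right)^{2} = \left(241 \cdot \frac{8}{2935}\right)^{2} = \left(\frac{1928}{2935}\right)^{2} = \frac{3717184}{8614225}$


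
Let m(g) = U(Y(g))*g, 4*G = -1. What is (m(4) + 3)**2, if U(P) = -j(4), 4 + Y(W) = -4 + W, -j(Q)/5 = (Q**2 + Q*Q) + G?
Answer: 407044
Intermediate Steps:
G = -1/4 (G = (1/4)*(-1) = -1/4 ≈ -0.25000)
j(Q) = 5/4 - 10*Q**2 (j(Q) = -5*((Q**2 + Q*Q) - 1/4) = -5*((Q**2 + Q**2) - 1/4) = -5*(2*Q**2 - 1/4) = -5*(-1/4 + 2*Q**2) = 5/4 - 10*Q**2)
Y(W) = -8 + W (Y(W) = -4 + (-4 + W) = -8 + W)
U(P) = 635/4 (U(P) = -(5/4 - 10*4**2) = -(5/4 - 10*16) = -(5/4 - 160) = -1*(-635/4) = 635/4)
m(g) = 635*g/4
(m(4) + 3)**2 = ((635/4)*4 + 3)**2 = (635 + 3)**2 = 638**2 = 407044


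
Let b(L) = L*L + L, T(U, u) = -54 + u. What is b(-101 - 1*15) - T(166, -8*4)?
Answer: 13426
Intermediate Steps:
b(L) = L + L² (b(L) = L² + L = L + L²)
b(-101 - 1*15) - T(166, -8*4) = (-101 - 1*15)*(1 + (-101 - 1*15)) - (-54 - 8*4) = (-101 - 15)*(1 + (-101 - 15)) - (-54 - 32) = -116*(1 - 116) - 1*(-86) = -116*(-115) + 86 = 13340 + 86 = 13426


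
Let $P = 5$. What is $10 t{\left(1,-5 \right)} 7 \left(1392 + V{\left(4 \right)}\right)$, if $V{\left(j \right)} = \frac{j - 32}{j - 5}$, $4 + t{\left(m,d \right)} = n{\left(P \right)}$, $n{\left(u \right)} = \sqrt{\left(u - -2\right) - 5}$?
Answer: $-397600 + 99400 \sqrt{2} \approx -2.5703 \cdot 10^{5}$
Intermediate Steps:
$n{\left(u \right)} = \sqrt{-3 + u}$ ($n{\left(u \right)} = \sqrt{\left(u + 2\right) - 5} = \sqrt{\left(2 + u\right) - 5} = \sqrt{-3 + u}$)
$t{\left(m,d \right)} = -4 + \sqrt{2}$ ($t{\left(m,d \right)} = -4 + \sqrt{-3 + 5} = -4 + \sqrt{2}$)
$V{\left(j \right)} = \frac{-32 + j}{-5 + j}$
$10 t{\left(1,-5 \right)} 7 \left(1392 + V{\left(4 \right)}\right) = 10 \left(-4 + \sqrt{2}\right) 7 \left(1392 + \frac{-32 + 4}{-5 + 4}\right) = \left(-40 + 10 \sqrt{2}\right) 7 \left(1392 + \frac{1}{-1} \left(-28\right)\right) = \left(-280 + 70 \sqrt{2}\right) \left(1392 - -28\right) = \left(-280 + 70 \sqrt{2}\right) \left(1392 + 28\right) = \left(-280 + 70 \sqrt{2}\right) 1420 = -397600 + 99400 \sqrt{2}$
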